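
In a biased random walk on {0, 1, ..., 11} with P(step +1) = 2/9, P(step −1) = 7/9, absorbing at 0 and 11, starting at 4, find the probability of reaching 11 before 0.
P(hit 11 before 0) = (1 − (7/2)^4) / (1 − (7/2)^11) = 61056/395464939

Let u_k denote P(reach 11 before 0 | start at k). Boundary: u_0 = 0, u_11 = 1. Recurrence: u_k = 2/9·u_{k+1} + 7/9·u_{k-1} for 1 ≤ k ≤ 10. Try u_k = A + B·r^k with r = q/p = (7/9)/(2/9) = 7/2. Substitution satisfies the recurrence; boundary conditions give:
  u_k = (1 − r^k) / (1 − r^N) = (1 − (7/2)^4) / (1 − (7/2)^11) = 61056/395464939.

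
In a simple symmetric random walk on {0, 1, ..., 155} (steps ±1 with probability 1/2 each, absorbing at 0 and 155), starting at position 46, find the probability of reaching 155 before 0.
P(hit 155 before 0) = 46/155

Let u_k = P(hit 155 before 0 | start at k). Then u_0 = 0, u_155 = 1, and u_k = u_{k-1}/2 + u_{k+1}/2 for 1 ≤ k ≤ 154. This harmonic recurrence is solved by u_k = k/155, giving u_46 = 46/155.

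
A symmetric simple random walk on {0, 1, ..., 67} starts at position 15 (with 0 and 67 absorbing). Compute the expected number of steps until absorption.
E[τ | X_0 = 15] = 780

Let v_k = E[τ | X_0 = k]. Boundary: v_0 = v_67 = 0. Recurrence: v_k = 1 + (v_{k-1} + v_{k+1})/2 for 1 ≤ k ≤ 66. The particular solution to v_k − (v_{k-1} + v_{k+1})/2 = 1 is v_k = −k^2. Adding homogeneous solution A + B k and matching boundaries gives v_k = k (67 − k). Substituting k = 15: v_15 = 15 · 52 = 780.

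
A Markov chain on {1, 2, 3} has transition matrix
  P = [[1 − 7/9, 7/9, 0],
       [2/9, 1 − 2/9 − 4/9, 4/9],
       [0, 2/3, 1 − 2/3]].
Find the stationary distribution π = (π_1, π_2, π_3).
π = (6/41, 21/41, 14/41)

This is a birth-death chain on three states, which satisfies detailed balance: π_1 · P_{12} = π_2 · P_{21} and π_2 · P_{23} = π_3 · P_{32}.
From π_1 · 7/9 = π_2 · 2/9: π_2/π_1 = (7/9)/(2/9) = 7/2.
From π_2 · 4/9 = π_3 · 2/3: π_3/π_2 = (4/9)/(2/3) = 2/3.
Take π_1 proportional to 1; then unnormalized π = (1, 7/2, 7/3). Normalize by dividing by the sum 41/6:
  π = (6/41, 21/41, 14/41).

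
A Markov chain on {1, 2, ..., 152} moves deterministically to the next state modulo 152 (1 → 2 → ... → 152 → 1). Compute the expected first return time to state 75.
E[T_75 | X_0 = 75] = 152

The chain cycles deterministically, so starting at state 75 it returns in exactly 152 steps. Equivalently, the stationary distribution is uniform π_j = 1/152 for every state j, so by Kac's formula E[T_75] = 1/π_75 = 152.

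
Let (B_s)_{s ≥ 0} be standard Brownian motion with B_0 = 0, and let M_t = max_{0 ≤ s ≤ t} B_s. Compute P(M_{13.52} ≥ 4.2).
P(M_{13.52} ≥ 4.2) = 2·P(B_{13.52} ≥ 4.2) = 2(1 − Φ(4.2/√13.52)) ≈ 0.2534

By the reflection principle for Brownian motion, P(M_t ≥ a) = 2 · P(B_t ≥ a) for a ≥ 0. Since B_t ~ N(0, t), P(B_t ≥ 4.2) = 1 − Φ(4.2/√t) = 1 − Φ(4.2/√13.52) = 1 − Φ(1.1422). So
  P(M_{13.52} ≥ 4.2) = 2(1 − Φ(1.1422)) ≈ 0.2534.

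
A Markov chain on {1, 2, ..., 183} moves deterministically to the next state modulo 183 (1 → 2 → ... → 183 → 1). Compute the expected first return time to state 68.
E[T_68 | X_0 = 68] = 183

The chain cycles deterministically, so starting at state 68 it returns in exactly 183 steps. Equivalently, the stationary distribution is uniform π_j = 1/183 for every state j, so by Kac's formula E[T_68] = 1/π_68 = 183.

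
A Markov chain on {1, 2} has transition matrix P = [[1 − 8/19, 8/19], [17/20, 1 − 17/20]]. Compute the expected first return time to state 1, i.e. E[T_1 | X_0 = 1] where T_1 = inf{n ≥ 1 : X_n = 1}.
E[T_1 | X_0 = 1] = 1/π_1 = 483/323

For an irreducible recurrent Markov chain with stationary distribution π, E[T_i | X_0 = i] = 1/π_i (Kac's formula). Here π_1 = (17/20)/(8/19 + 17/20) = (17/20)/(483/380) = 323/483, so E[T_1 | X_0 = 1] = 1/π_1 = (8/19 + 17/20)/(17/20) = (483/380)/(17/20) = 483/323.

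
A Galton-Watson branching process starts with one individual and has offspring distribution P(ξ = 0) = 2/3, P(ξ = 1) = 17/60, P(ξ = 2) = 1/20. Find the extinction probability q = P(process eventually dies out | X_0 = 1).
q = 1

Mean offspring μ = 0·2/3 + 1·17/60 + 2·1/20 = 23/60 ≤ 1. For μ ≤ 1 with offspring not concentrated at 1, the Galton-Watson process goes extinct almost surely, so q = 1.
(Algebraic check: The pgf is f(s) = 2/3 + 17/60·s + 1/20·s². The extinction probability q is the smallest fixed point of f in [0, 1]. Setting s = f(s):
  1/20·s² + (17/60 − 1)·s + 2/3 = 0
  1/20·s² − (2/3 + 1/20)·s + 2/3 = 0
which factors as (s − 1)·(1/20·s − 2/3) = 0, giving roots s = 1 and s = (2/3)/(1/20) = 40/3. Since 40/3 ≥ 1, the smallest root in [0, 1] is s = 1.)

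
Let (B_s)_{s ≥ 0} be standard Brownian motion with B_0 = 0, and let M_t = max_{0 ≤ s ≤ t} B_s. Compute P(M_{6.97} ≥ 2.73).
P(M_{6.97} ≥ 2.73) = 2·P(B_{6.97} ≥ 2.73) = 2(1 − Φ(2.73/√6.97)) ≈ 0.3011

By the reflection principle for Brownian motion, P(M_t ≥ a) = 2 · P(B_t ≥ a) for a ≥ 0. Since B_t ~ N(0, t), P(B_t ≥ 2.73) = 1 − Φ(2.73/√t) = 1 − Φ(2.73/√6.97) = 1 − Φ(1.0341). So
  P(M_{6.97} ≥ 2.73) = 2(1 − Φ(1.0341)) ≈ 0.3011.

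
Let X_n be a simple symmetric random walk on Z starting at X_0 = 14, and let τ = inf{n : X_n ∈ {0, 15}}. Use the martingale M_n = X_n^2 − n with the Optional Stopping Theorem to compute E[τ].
E[τ] = 14

M_n = X_n^2 − n is a martingale (since E[X_{n+1}^2 | F_n] = X_n^2 + 1). By OST (τ has finite mean in a bounded region), E[M_τ] = E[M_0] = X_0^2 − 0 = 14^2 = 196. Also E[M_τ] = E[X_τ^2] − E[τ]. The walk exits at 0 or 15, with P(hit 15 first) = 14/15, so E[X_τ^2] = 15^2 · 14/15 + 0 = 210. Thus E[τ] = E[X_τ^2] − E[M_τ] = 210 − 196 = 14 = 14(15 − 14) = 14.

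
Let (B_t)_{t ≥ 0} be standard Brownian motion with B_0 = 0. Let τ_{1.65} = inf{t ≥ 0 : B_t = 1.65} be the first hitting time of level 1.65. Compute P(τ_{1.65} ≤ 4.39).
P(τ_{1.65} ≤ 4.39) = 2(1 − Φ(1.65/√4.39)) = 2(1 − Φ(0.7875)) ≈ 0.4310

By the reflection principle for standard BM, P(τ_b ≤ t) = 2 · P(B_t ≥ b). Since B_t ~ N(0, t), P(B_t ≥ 1.65) = 1 − Φ(1.65/√t) = 1 − Φ(1.65/√4.39) = 1 − Φ(0.7875) ≈ 0.21549. Doubling: P(τ_{1.65} ≤ 4.39) ≈ 2 · 0.21549 = 0.43098 ≈ 0.4310.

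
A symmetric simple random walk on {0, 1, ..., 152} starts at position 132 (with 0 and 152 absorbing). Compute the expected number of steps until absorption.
E[τ | X_0 = 132] = 2640

Let v_k = E[τ | X_0 = k]. Boundary: v_0 = v_152 = 0. Recurrence: v_k = 1 + (v_{k-1} + v_{k+1})/2 for 1 ≤ k ≤ 151. The particular solution to v_k − (v_{k-1} + v_{k+1})/2 = 1 is v_k = −k^2. Adding homogeneous solution A + B k and matching boundaries gives v_k = k (152 − k). Substituting k = 132: v_132 = 132 · 20 = 2640.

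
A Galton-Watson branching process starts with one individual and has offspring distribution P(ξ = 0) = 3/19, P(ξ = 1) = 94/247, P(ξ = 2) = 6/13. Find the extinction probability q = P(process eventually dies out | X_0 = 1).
q = 13/38

The pgf is f(s) = 3/19 + 94/247·s + 6/13·s². The extinction probability q is the smallest fixed point of f in [0, 1]. Setting s = f(s):
  6/13·s² + (94/247 − 1)·s + 3/19 = 0
  6/13·s² − (3/19 + 6/13)·s + 3/19 = 0
which factors as (s − 1)·(6/13·s − 3/19) = 0, giving roots s = 1 and s = (3/19)/(6/13) = 13/38.
Mean offspring μ = 94/247 + 2·6/13 = 322/247 > 1 (supercritical), so q < 1. The extinction probability is the smaller root: q = (3/19)/(6/13) = 13/38.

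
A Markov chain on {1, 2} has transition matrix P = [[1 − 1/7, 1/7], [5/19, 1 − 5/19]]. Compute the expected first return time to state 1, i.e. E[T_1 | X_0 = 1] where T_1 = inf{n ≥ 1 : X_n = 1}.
E[T_1 | X_0 = 1] = 1/π_1 = 54/35

For an irreducible recurrent Markov chain with stationary distribution π, E[T_i | X_0 = i] = 1/π_i (Kac's formula). Here π_1 = (5/19)/(1/7 + 5/19) = (5/19)/(54/133) = 35/54, so E[T_1 | X_0 = 1] = 1/π_1 = (1/7 + 5/19)/(5/19) = (54/133)/(5/19) = 54/35.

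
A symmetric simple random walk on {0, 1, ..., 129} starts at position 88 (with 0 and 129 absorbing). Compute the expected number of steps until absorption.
E[τ | X_0 = 88] = 3608

Let v_k = E[τ | X_0 = k]. Boundary: v_0 = v_129 = 0. Recurrence: v_k = 1 + (v_{k-1} + v_{k+1})/2 for 1 ≤ k ≤ 128. The particular solution to v_k − (v_{k-1} + v_{k+1})/2 = 1 is v_k = −k^2. Adding homogeneous solution A + B k and matching boundaries gives v_k = k (129 − k). Substituting k = 88: v_88 = 88 · 41 = 3608.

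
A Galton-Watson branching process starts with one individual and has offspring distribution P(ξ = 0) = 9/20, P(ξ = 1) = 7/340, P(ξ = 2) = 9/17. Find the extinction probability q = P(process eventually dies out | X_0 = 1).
q = 17/20

The pgf is f(s) = 9/20 + 7/340·s + 9/17·s². The extinction probability q is the smallest fixed point of f in [0, 1]. Setting s = f(s):
  9/17·s² + (7/340 − 1)·s + 9/20 = 0
  9/17·s² − (9/20 + 9/17)·s + 9/20 = 0
which factors as (s − 1)·(9/17·s − 9/20) = 0, giving roots s = 1 and s = (9/20)/(9/17) = 17/20.
Mean offspring μ = 7/340 + 2·9/17 = 367/340 > 1 (supercritical), so q < 1. The extinction probability is the smaller root: q = (9/20)/(9/17) = 17/20.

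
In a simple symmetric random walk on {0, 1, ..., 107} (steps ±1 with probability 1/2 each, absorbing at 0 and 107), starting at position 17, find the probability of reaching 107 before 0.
P(hit 107 before 0) = 17/107

Let u_k = P(hit 107 before 0 | start at k). Then u_0 = 0, u_107 = 1, and u_k = u_{k-1}/2 + u_{k+1}/2 for 1 ≤ k ≤ 106. This harmonic recurrence is solved by u_k = k/107, giving u_17 = 17/107.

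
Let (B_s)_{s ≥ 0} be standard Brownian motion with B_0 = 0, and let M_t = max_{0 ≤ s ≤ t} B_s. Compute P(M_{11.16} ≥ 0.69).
P(M_{11.16} ≥ 0.69) = 2·P(B_{11.16} ≥ 0.69) = 2(1 − Φ(0.69/√11.16)) ≈ 0.8364

By the reflection principle for Brownian motion, P(M_t ≥ a) = 2 · P(B_t ≥ a) for a ≥ 0. Since B_t ~ N(0, t), P(B_t ≥ 0.69) = 1 − Φ(0.69/√t) = 1 − Φ(0.69/√11.16) = 1 − Φ(0.2065). So
  P(M_{11.16} ≥ 0.69) = 2(1 − Φ(0.2065)) ≈ 0.8364.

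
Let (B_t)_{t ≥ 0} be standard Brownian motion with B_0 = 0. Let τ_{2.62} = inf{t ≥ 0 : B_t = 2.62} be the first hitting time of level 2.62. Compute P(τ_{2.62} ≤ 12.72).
P(τ_{2.62} ≤ 12.72) = 2(1 − Φ(2.62/√12.72)) = 2(1 − Φ(0.7346)) ≈ 0.4626

By the reflection principle for standard BM, P(τ_b ≤ t) = 2 · P(B_t ≥ b). Since B_t ~ N(0, t), P(B_t ≥ 2.62) = 1 − Φ(2.62/√t) = 1 − Φ(2.62/√12.72) = 1 − Φ(0.7346) ≈ 0.23129. Doubling: P(τ_{2.62} ≤ 12.72) ≈ 2 · 0.23129 = 0.46258 ≈ 0.4626.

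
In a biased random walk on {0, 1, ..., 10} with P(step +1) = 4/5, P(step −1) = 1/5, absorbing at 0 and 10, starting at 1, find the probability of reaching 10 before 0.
P(hit 10 before 0) = (1 − (1/4)^1) / (1 − (1/4)^10) = 262144/349525

Let u_k denote P(reach 10 before 0 | start at k). Boundary: u_0 = 0, u_10 = 1. Recurrence: u_k = 4/5·u_{k+1} + 1/5·u_{k-1} for 1 ≤ k ≤ 9. Try u_k = A + B·r^k with r = q/p = (1/5)/(4/5) = 1/4. Substitution satisfies the recurrence; boundary conditions give:
  u_k = (1 − r^k) / (1 − r^N) = (1 − (1/4)^1) / (1 − (1/4)^10) = 262144/349525.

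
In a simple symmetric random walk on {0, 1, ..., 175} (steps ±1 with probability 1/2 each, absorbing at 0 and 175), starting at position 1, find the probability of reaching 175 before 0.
P(hit 175 before 0) = 1/175

Let u_k = P(hit 175 before 0 | start at k). Then u_0 = 0, u_175 = 1, and u_k = u_{k-1}/2 + u_{k+1}/2 for 1 ≤ k ≤ 174. This harmonic recurrence is solved by u_k = k/175, giving u_1 = 1/175.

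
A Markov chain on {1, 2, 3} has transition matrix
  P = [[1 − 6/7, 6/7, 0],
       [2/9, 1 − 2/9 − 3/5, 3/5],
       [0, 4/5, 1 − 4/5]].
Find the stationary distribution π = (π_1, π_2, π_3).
π = (4/31, 108/217, 81/217)

This is a birth-death chain on three states, which satisfies detailed balance: π_1 · P_{12} = π_2 · P_{21} and π_2 · P_{23} = π_3 · P_{32}.
From π_1 · 6/7 = π_2 · 2/9: π_2/π_1 = (6/7)/(2/9) = 27/7.
From π_2 · 3/5 = π_3 · 4/5: π_3/π_2 = (3/5)/(4/5) = 3/4.
Take π_1 proportional to 1; then unnormalized π = (1, 27/7, 81/28). Normalize by dividing by the sum 31/4:
  π = (4/31, 108/217, 81/217).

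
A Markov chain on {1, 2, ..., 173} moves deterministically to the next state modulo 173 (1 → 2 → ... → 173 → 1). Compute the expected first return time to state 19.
E[T_19 | X_0 = 19] = 173

The chain cycles deterministically, so starting at state 19 it returns in exactly 173 steps. Equivalently, the stationary distribution is uniform π_j = 1/173 for every state j, so by Kac's formula E[T_19] = 1/π_19 = 173.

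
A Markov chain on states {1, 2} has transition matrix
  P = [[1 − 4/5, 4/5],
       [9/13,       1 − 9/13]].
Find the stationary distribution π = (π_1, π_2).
π_1 = 45/97, π_2 = 52/97

Solve πP = π with π_1 + π_2 = 1. From πP = π: π_1 · (1 − 4/5) + π_2 · 9/13 = π_1 ⇒ π_2 · 9/13 = π_1 · 4/5 ⇒ π_2/π_1 = (4/5)/(9/13) = 52/45. Together with π_1 + π_2 = 1:
  π_1 = (9/13)/(4/5 + 9/13) = (9/13)/(97/65) = 45/97,
  π_2 = (4/5)/(4/5 + 9/13) = (4/5)/(97/65) = 52/97.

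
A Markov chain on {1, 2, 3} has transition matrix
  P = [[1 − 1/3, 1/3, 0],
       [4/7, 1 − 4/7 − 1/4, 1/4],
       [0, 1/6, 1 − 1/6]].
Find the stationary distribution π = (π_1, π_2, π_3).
π = (24/59, 14/59, 21/59)

This is a birth-death chain on three states, which satisfies detailed balance: π_1 · P_{12} = π_2 · P_{21} and π_2 · P_{23} = π_3 · P_{32}.
From π_1 · 1/3 = π_2 · 4/7: π_2/π_1 = (1/3)/(4/7) = 7/12.
From π_2 · 1/4 = π_3 · 1/6: π_3/π_2 = (1/4)/(1/6) = 3/2.
Take π_1 proportional to 1; then unnormalized π = (1, 7/12, 7/8). Normalize by dividing by the sum 59/24:
  π = (24/59, 14/59, 21/59).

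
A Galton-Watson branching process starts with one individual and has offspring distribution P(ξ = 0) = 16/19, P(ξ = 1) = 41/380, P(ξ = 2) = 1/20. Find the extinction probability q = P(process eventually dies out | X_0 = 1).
q = 1

Mean offspring μ = 0·16/19 + 1·41/380 + 2·1/20 = 79/380 ≤ 1. For μ ≤ 1 with offspring not concentrated at 1, the Galton-Watson process goes extinct almost surely, so q = 1.
(Algebraic check: The pgf is f(s) = 16/19 + 41/380·s + 1/20·s². The extinction probability q is the smallest fixed point of f in [0, 1]. Setting s = f(s):
  1/20·s² + (41/380 − 1)·s + 16/19 = 0
  1/20·s² − (16/19 + 1/20)·s + 16/19 = 0
which factors as (s − 1)·(1/20·s − 16/19) = 0, giving roots s = 1 and s = (16/19)/(1/20) = 320/19. Since 320/19 ≥ 1, the smallest root in [0, 1] is s = 1.)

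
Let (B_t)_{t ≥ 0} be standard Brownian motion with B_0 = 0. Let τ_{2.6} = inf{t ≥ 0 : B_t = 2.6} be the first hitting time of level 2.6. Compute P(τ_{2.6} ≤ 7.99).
P(τ_{2.6} ≤ 7.99) = 2(1 − Φ(2.6/√7.99)) = 2(1 − Φ(0.9198)) ≈ 0.3577

By the reflection principle for standard BM, P(τ_b ≤ t) = 2 · P(B_t ≥ b). Since B_t ~ N(0, t), P(B_t ≥ 2.6) = 1 − Φ(2.6/√t) = 1 − Φ(2.6/√7.99) = 1 − Φ(0.9198) ≈ 0.17884. Doubling: P(τ_{2.6} ≤ 7.99) ≈ 2 · 0.17884 = 0.35768 ≈ 0.3577.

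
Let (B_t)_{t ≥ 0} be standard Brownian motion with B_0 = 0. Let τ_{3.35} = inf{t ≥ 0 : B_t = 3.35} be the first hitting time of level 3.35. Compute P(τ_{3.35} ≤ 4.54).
P(τ_{3.35} ≤ 4.54) = 2(1 − Φ(3.35/√4.54)) = 2(1 − Φ(1.5722)) ≈ 0.1159

By the reflection principle for standard BM, P(τ_b ≤ t) = 2 · P(B_t ≥ b). Since B_t ~ N(0, t), P(B_t ≥ 3.35) = 1 − Φ(3.35/√t) = 1 − Φ(3.35/√4.54) = 1 − Φ(1.5722) ≈ 0.05795. Doubling: P(τ_{3.35} ≤ 4.54) ≈ 2 · 0.05795 = 0.11590 ≈ 0.1159.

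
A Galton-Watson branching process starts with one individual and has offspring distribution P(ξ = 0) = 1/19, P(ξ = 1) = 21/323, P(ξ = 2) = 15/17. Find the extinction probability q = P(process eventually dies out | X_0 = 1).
q = 17/285

The pgf is f(s) = 1/19 + 21/323·s + 15/17·s². The extinction probability q is the smallest fixed point of f in [0, 1]. Setting s = f(s):
  15/17·s² + (21/323 − 1)·s + 1/19 = 0
  15/17·s² − (1/19 + 15/17)·s + 1/19 = 0
which factors as (s − 1)·(15/17·s − 1/19) = 0, giving roots s = 1 and s = (1/19)/(15/17) = 17/285.
Mean offspring μ = 21/323 + 2·15/17 = 591/323 > 1 (supercritical), so q < 1. The extinction probability is the smaller root: q = (1/19)/(15/17) = 17/285.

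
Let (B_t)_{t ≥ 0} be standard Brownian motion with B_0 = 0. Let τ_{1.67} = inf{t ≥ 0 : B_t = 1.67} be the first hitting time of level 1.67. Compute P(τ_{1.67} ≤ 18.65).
P(τ_{1.67} ≤ 18.65) = 2(1 − Φ(1.67/√18.65)) = 2(1 − Φ(0.3867)) ≈ 0.6990

By the reflection principle for standard BM, P(τ_b ≤ t) = 2 · P(B_t ≥ b). Since B_t ~ N(0, t), P(B_t ≥ 1.67) = 1 − Φ(1.67/√t) = 1 − Φ(1.67/√18.65) = 1 − Φ(0.3867) ≈ 0.34949. Doubling: P(τ_{1.67} ≤ 18.65) ≈ 2 · 0.34949 = 0.69898 ≈ 0.6990.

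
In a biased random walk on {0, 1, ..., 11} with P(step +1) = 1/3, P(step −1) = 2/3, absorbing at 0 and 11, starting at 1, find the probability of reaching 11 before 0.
P(hit 11 before 0) = (1 − (2)^1) / (1 − (2)^11) = 1/2047

Let u_k denote P(reach 11 before 0 | start at k). Boundary: u_0 = 0, u_11 = 1. Recurrence: u_k = 1/3·u_{k+1} + 2/3·u_{k-1} for 1 ≤ k ≤ 10. Try u_k = A + B·r^k with r = q/p = (2/3)/(1/3) = 2. Substitution satisfies the recurrence; boundary conditions give:
  u_k = (1 − r^k) / (1 − r^N) = (1 − (2)^1) / (1 − (2)^11) = 1/2047.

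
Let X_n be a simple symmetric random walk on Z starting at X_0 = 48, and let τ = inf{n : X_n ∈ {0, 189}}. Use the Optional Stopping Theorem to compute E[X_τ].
E[X_τ] = 48

X_n is a martingale and τ is a bounded-mean stopping time (indeed τ is finite a.s. with bounded expectation since the walk is in a bounded region). By the OST, E[X_τ] = E[X_0] = 48. Equivalently: E[X_τ] = 189 · P(hit 189 first) + 0 · P(hit 0 first) = 189 · (48/189) = 48.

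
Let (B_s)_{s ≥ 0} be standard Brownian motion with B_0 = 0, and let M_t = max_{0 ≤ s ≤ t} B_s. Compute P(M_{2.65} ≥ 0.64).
P(M_{2.65} ≥ 0.64) = 2·P(B_{2.65} ≥ 0.64) = 2(1 − Φ(0.64/√2.65)) ≈ 0.6942

By the reflection principle for Brownian motion, P(M_t ≥ a) = 2 · P(B_t ≥ a) for a ≥ 0. Since B_t ~ N(0, t), P(B_t ≥ 0.64) = 1 − Φ(0.64/√t) = 1 − Φ(0.64/√2.65) = 1 − Φ(0.3931). So
  P(M_{2.65} ≥ 0.64) = 2(1 − Φ(0.3931)) ≈ 0.6942.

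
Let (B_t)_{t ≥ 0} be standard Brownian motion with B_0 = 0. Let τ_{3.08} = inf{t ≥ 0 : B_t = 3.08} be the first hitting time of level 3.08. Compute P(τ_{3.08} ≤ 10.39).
P(τ_{3.08} ≤ 10.39) = 2(1 − Φ(3.08/√10.39)) = 2(1 − Φ(0.9555)) ≈ 0.3393

By the reflection principle for standard BM, P(τ_b ≤ t) = 2 · P(B_t ≥ b). Since B_t ~ N(0, t), P(B_t ≥ 3.08) = 1 − Φ(3.08/√t) = 1 − Φ(3.08/√10.39) = 1 − Φ(0.9555) ≈ 0.16966. Doubling: P(τ_{3.08} ≤ 10.39) ≈ 2 · 0.16966 = 0.33932 ≈ 0.3393.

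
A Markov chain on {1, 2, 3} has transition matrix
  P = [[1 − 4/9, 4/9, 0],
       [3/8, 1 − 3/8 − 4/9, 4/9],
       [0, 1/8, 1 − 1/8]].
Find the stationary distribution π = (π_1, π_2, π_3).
π = (243/1555, 288/1555, 1024/1555)

This is a birth-death chain on three states, which satisfies detailed balance: π_1 · P_{12} = π_2 · P_{21} and π_2 · P_{23} = π_3 · P_{32}.
From π_1 · 4/9 = π_2 · 3/8: π_2/π_1 = (4/9)/(3/8) = 32/27.
From π_2 · 4/9 = π_3 · 1/8: π_3/π_2 = (4/9)/(1/8) = 32/9.
Take π_1 proportional to 1; then unnormalized π = (1, 32/27, 1024/243). Normalize by dividing by the sum 1555/243:
  π = (243/1555, 288/1555, 1024/1555).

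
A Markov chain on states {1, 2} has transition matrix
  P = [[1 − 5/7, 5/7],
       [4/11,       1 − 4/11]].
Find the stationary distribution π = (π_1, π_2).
π_1 = 28/83, π_2 = 55/83

Solve πP = π with π_1 + π_2 = 1. From πP = π: π_1 · (1 − 5/7) + π_2 · 4/11 = π_1 ⇒ π_2 · 4/11 = π_1 · 5/7 ⇒ π_2/π_1 = (5/7)/(4/11) = 55/28. Together with π_1 + π_2 = 1:
  π_1 = (4/11)/(5/7 + 4/11) = (4/11)/(83/77) = 28/83,
  π_2 = (5/7)/(5/7 + 4/11) = (5/7)/(83/77) = 55/83.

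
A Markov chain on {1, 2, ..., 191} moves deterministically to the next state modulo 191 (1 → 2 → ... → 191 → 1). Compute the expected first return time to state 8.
E[T_8 | X_0 = 8] = 191

The chain cycles deterministically, so starting at state 8 it returns in exactly 191 steps. Equivalently, the stationary distribution is uniform π_j = 1/191 for every state j, so by Kac's formula E[T_8] = 1/π_8 = 191.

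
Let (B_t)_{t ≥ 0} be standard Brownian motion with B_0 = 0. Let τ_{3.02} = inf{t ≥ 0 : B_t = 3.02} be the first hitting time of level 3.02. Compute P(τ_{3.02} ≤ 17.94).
P(τ_{3.02} ≤ 17.94) = 2(1 − Φ(3.02/√17.94)) = 2(1 − Φ(0.7130)) ≈ 0.4758

By the reflection principle for standard BM, P(τ_b ≤ t) = 2 · P(B_t ≥ b). Since B_t ~ N(0, t), P(B_t ≥ 3.02) = 1 − Φ(3.02/√t) = 1 − Φ(3.02/√17.94) = 1 − Φ(0.7130) ≈ 0.23792. Doubling: P(τ_{3.02} ≤ 17.94) ≈ 2 · 0.23792 = 0.47584 ≈ 0.4758.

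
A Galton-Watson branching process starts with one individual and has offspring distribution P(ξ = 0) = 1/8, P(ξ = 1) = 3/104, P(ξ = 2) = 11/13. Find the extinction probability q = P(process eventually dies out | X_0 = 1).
q = 13/88

The pgf is f(s) = 1/8 + 3/104·s + 11/13·s². The extinction probability q is the smallest fixed point of f in [0, 1]. Setting s = f(s):
  11/13·s² + (3/104 − 1)·s + 1/8 = 0
  11/13·s² − (1/8 + 11/13)·s + 1/8 = 0
which factors as (s − 1)·(11/13·s − 1/8) = 0, giving roots s = 1 and s = (1/8)/(11/13) = 13/88.
Mean offspring μ = 3/104 + 2·11/13 = 179/104 > 1 (supercritical), so q < 1. The extinction probability is the smaller root: q = (1/8)/(11/13) = 13/88.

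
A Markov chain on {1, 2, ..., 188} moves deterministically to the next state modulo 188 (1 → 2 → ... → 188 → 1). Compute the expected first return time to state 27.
E[T_27 | X_0 = 27] = 188

The chain cycles deterministically, so starting at state 27 it returns in exactly 188 steps. Equivalently, the stationary distribution is uniform π_j = 1/188 for every state j, so by Kac's formula E[T_27] = 1/π_27 = 188.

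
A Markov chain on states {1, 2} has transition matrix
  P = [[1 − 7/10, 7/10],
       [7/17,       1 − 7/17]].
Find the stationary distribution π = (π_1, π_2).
π_1 = 10/27, π_2 = 17/27

Solve πP = π with π_1 + π_2 = 1. From πP = π: π_1 · (1 − 7/10) + π_2 · 7/17 = π_1 ⇒ π_2 · 7/17 = π_1 · 7/10 ⇒ π_2/π_1 = (7/10)/(7/17) = 17/10. Together with π_1 + π_2 = 1:
  π_1 = (7/17)/(7/10 + 7/17) = (7/17)/(189/170) = 10/27,
  π_2 = (7/10)/(7/10 + 7/17) = (7/10)/(189/170) = 17/27.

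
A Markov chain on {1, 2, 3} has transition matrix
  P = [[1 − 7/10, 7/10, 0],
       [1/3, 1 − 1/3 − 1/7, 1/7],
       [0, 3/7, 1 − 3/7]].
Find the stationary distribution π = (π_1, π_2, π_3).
π = (5/19, 21/38, 7/38)

This is a birth-death chain on three states, which satisfies detailed balance: π_1 · P_{12} = π_2 · P_{21} and π_2 · P_{23} = π_3 · P_{32}.
From π_1 · 7/10 = π_2 · 1/3: π_2/π_1 = (7/10)/(1/3) = 21/10.
From π_2 · 1/7 = π_3 · 3/7: π_3/π_2 = (1/7)/(3/7) = 1/3.
Take π_1 proportional to 1; then unnormalized π = (1, 21/10, 7/10). Normalize by dividing by the sum 19/5:
  π = (5/19, 21/38, 7/38).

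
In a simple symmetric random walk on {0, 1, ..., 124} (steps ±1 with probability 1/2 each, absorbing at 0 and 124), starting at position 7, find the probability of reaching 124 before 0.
P(hit 124 before 0) = 7/124

Let u_k = P(hit 124 before 0 | start at k). Then u_0 = 0, u_124 = 1, and u_k = u_{k-1}/2 + u_{k+1}/2 for 1 ≤ k ≤ 123. This harmonic recurrence is solved by u_k = k/124, giving u_7 = 7/124.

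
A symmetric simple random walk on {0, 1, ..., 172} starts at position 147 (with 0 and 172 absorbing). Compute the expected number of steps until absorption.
E[τ | X_0 = 147] = 3675

Let v_k = E[τ | X_0 = k]. Boundary: v_0 = v_172 = 0. Recurrence: v_k = 1 + (v_{k-1} + v_{k+1})/2 for 1 ≤ k ≤ 171. The particular solution to v_k − (v_{k-1} + v_{k+1})/2 = 1 is v_k = −k^2. Adding homogeneous solution A + B k and matching boundaries gives v_k = k (172 − k). Substituting k = 147: v_147 = 147 · 25 = 3675.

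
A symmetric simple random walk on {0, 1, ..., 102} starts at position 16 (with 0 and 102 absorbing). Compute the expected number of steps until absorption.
E[τ | X_0 = 16] = 1376

Let v_k = E[τ | X_0 = k]. Boundary: v_0 = v_102 = 0. Recurrence: v_k = 1 + (v_{k-1} + v_{k+1})/2 for 1 ≤ k ≤ 101. The particular solution to v_k − (v_{k-1} + v_{k+1})/2 = 1 is v_k = −k^2. Adding homogeneous solution A + B k and matching boundaries gives v_k = k (102 − k). Substituting k = 16: v_16 = 16 · 86 = 1376.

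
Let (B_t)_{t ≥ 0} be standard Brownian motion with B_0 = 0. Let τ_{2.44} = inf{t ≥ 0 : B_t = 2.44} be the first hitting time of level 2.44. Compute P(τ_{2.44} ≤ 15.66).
P(τ_{2.44} ≤ 15.66) = 2(1 − Φ(2.44/√15.66)) = 2(1 − Φ(0.6166)) ≈ 0.5375

By the reflection principle for standard BM, P(τ_b ≤ t) = 2 · P(B_t ≥ b). Since B_t ~ N(0, t), P(B_t ≥ 2.44) = 1 − Φ(2.44/√t) = 1 − Φ(2.44/√15.66) = 1 − Φ(0.6166) ≈ 0.26875. Doubling: P(τ_{2.44} ≤ 15.66) ≈ 2 · 0.26875 = 0.53750 ≈ 0.5375.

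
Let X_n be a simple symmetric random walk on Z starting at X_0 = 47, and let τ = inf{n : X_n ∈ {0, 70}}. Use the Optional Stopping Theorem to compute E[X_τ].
E[X_τ] = 47

X_n is a martingale and τ is a bounded-mean stopping time (indeed τ is finite a.s. with bounded expectation since the walk is in a bounded region). By the OST, E[X_τ] = E[X_0] = 47. Equivalently: E[X_τ] = 70 · P(hit 70 first) + 0 · P(hit 0 first) = 70 · (47/70) = 47.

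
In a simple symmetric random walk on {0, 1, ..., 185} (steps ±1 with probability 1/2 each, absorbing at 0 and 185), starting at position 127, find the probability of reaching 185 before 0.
P(hit 185 before 0) = 127/185

Let u_k = P(hit 185 before 0 | start at k). Then u_0 = 0, u_185 = 1, and u_k = u_{k-1}/2 + u_{k+1}/2 for 1 ≤ k ≤ 184. This harmonic recurrence is solved by u_k = k/185, giving u_127 = 127/185.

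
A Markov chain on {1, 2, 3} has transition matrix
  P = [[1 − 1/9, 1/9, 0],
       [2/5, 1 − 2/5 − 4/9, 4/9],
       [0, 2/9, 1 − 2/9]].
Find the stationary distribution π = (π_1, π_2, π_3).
π = (6/11, 5/33, 10/33)

This is a birth-death chain on three states, which satisfies detailed balance: π_1 · P_{12} = π_2 · P_{21} and π_2 · P_{23} = π_3 · P_{32}.
From π_1 · 1/9 = π_2 · 2/5: π_2/π_1 = (1/9)/(2/5) = 5/18.
From π_2 · 4/9 = π_3 · 2/9: π_3/π_2 = (4/9)/(2/9) = 2.
Take π_1 proportional to 1; then unnormalized π = (1, 5/18, 5/9). Normalize by dividing by the sum 11/6:
  π = (6/11, 5/33, 10/33).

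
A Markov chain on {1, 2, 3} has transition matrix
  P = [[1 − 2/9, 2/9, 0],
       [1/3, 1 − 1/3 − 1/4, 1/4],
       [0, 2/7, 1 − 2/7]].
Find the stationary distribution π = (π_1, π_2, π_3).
π = (4/9, 8/27, 7/27)

This is a birth-death chain on three states, which satisfies detailed balance: π_1 · P_{12} = π_2 · P_{21} and π_2 · P_{23} = π_3 · P_{32}.
From π_1 · 2/9 = π_2 · 1/3: π_2/π_1 = (2/9)/(1/3) = 2/3.
From π_2 · 1/4 = π_3 · 2/7: π_3/π_2 = (1/4)/(2/7) = 7/8.
Take π_1 proportional to 1; then unnormalized π = (1, 2/3, 7/12). Normalize by dividing by the sum 9/4:
  π = (4/9, 8/27, 7/27).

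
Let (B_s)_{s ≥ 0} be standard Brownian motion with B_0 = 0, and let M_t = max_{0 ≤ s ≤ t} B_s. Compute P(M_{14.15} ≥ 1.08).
P(M_{14.15} ≥ 1.08) = 2·P(B_{14.15} ≥ 1.08) = 2(1 − Φ(1.08/√14.15)) ≈ 0.7740

By the reflection principle for Brownian motion, P(M_t ≥ a) = 2 · P(B_t ≥ a) for a ≥ 0. Since B_t ~ N(0, t), P(B_t ≥ 1.08) = 1 − Φ(1.08/√t) = 1 − Φ(1.08/√14.15) = 1 − Φ(0.2871). So
  P(M_{14.15} ≥ 1.08) = 2(1 − Φ(0.2871)) ≈ 0.7740.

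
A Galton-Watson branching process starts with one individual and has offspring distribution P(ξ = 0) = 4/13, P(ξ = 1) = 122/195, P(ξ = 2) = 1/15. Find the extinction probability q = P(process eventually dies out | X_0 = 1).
q = 1

Mean offspring μ = 0·4/13 + 1·122/195 + 2·1/15 = 148/195 ≤ 1. For μ ≤ 1 with offspring not concentrated at 1, the Galton-Watson process goes extinct almost surely, so q = 1.
(Algebraic check: The pgf is f(s) = 4/13 + 122/195·s + 1/15·s². The extinction probability q is the smallest fixed point of f in [0, 1]. Setting s = f(s):
  1/15·s² + (122/195 − 1)·s + 4/13 = 0
  1/15·s² − (4/13 + 1/15)·s + 4/13 = 0
which factors as (s − 1)·(1/15·s − 4/13) = 0, giving roots s = 1 and s = (4/13)/(1/15) = 60/13. Since 60/13 ≥ 1, the smallest root in [0, 1] is s = 1.)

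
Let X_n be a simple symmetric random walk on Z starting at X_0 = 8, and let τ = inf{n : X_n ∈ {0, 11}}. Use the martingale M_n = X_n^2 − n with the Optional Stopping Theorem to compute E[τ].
E[τ] = 24

M_n = X_n^2 − n is a martingale (since E[X_{n+1}^2 | F_n] = X_n^2 + 1). By OST (τ has finite mean in a bounded region), E[M_τ] = E[M_0] = X_0^2 − 0 = 8^2 = 64. Also E[M_τ] = E[X_τ^2] − E[τ]. The walk exits at 0 or 11, with P(hit 11 first) = 8/11, so E[X_τ^2] = 11^2 · 8/11 + 0 = 88. Thus E[τ] = E[X_τ^2] − E[M_τ] = 88 − 64 = 24 = 8(11 − 8) = 24.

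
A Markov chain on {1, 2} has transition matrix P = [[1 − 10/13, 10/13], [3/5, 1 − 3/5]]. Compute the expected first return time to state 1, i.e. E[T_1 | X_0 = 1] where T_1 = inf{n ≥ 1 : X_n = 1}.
E[T_1 | X_0 = 1] = 1/π_1 = 89/39

For an irreducible recurrent Markov chain with stationary distribution π, E[T_i | X_0 = i] = 1/π_i (Kac's formula). Here π_1 = (3/5)/(10/13 + 3/5) = (3/5)/(89/65) = 39/89, so E[T_1 | X_0 = 1] = 1/π_1 = (10/13 + 3/5)/(3/5) = (89/65)/(3/5) = 89/39.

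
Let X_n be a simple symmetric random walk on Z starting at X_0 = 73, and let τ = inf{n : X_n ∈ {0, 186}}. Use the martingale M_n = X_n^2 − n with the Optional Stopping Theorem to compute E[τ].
E[τ] = 8249

M_n = X_n^2 − n is a martingale (since E[X_{n+1}^2 | F_n] = X_n^2 + 1). By OST (τ has finite mean in a bounded region), E[M_τ] = E[M_0] = X_0^2 − 0 = 73^2 = 5329. Also E[M_τ] = E[X_τ^2] − E[τ]. The walk exits at 0 or 186, with P(hit 186 first) = 73/186, so E[X_τ^2] = 186^2 · 73/186 + 0 = 13578. Thus E[τ] = E[X_τ^2] − E[M_τ] = 13578 − 5329 = 8249 = 73(186 − 73) = 8249.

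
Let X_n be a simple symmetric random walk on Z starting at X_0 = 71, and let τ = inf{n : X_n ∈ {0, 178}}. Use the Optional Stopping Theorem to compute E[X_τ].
E[X_τ] = 71

X_n is a martingale and τ is a bounded-mean stopping time (indeed τ is finite a.s. with bounded expectation since the walk is in a bounded region). By the OST, E[X_τ] = E[X_0] = 71. Equivalently: E[X_τ] = 178 · P(hit 178 first) + 0 · P(hit 0 first) = 178 · (71/178) = 71.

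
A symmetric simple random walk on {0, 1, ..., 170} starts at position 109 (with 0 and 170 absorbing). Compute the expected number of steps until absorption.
E[τ | X_0 = 109] = 6649

Let v_k = E[τ | X_0 = k]. Boundary: v_0 = v_170 = 0. Recurrence: v_k = 1 + (v_{k-1} + v_{k+1})/2 for 1 ≤ k ≤ 169. The particular solution to v_k − (v_{k-1} + v_{k+1})/2 = 1 is v_k = −k^2. Adding homogeneous solution A + B k and matching boundaries gives v_k = k (170 − k). Substituting k = 109: v_109 = 109 · 61 = 6649.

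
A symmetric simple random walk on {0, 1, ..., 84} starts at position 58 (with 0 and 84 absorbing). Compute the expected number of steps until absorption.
E[τ | X_0 = 58] = 1508

Let v_k = E[τ | X_0 = k]. Boundary: v_0 = v_84 = 0. Recurrence: v_k = 1 + (v_{k-1} + v_{k+1})/2 for 1 ≤ k ≤ 83. The particular solution to v_k − (v_{k-1} + v_{k+1})/2 = 1 is v_k = −k^2. Adding homogeneous solution A + B k and matching boundaries gives v_k = k (84 − k). Substituting k = 58: v_58 = 58 · 26 = 1508.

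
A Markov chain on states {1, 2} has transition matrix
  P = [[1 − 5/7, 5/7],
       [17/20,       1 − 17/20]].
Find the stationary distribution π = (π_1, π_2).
π_1 = 119/219, π_2 = 100/219

Solve πP = π with π_1 + π_2 = 1. From πP = π: π_1 · (1 − 5/7) + π_2 · 17/20 = π_1 ⇒ π_2 · 17/20 = π_1 · 5/7 ⇒ π_2/π_1 = (5/7)/(17/20) = 100/119. Together with π_1 + π_2 = 1:
  π_1 = (17/20)/(5/7 + 17/20) = (17/20)/(219/140) = 119/219,
  π_2 = (5/7)/(5/7 + 17/20) = (5/7)/(219/140) = 100/219.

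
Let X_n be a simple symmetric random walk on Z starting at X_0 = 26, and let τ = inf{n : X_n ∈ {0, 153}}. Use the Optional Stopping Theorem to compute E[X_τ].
E[X_τ] = 26

X_n is a martingale and τ is a bounded-mean stopping time (indeed τ is finite a.s. with bounded expectation since the walk is in a bounded region). By the OST, E[X_τ] = E[X_0] = 26. Equivalently: E[X_τ] = 153 · P(hit 153 first) + 0 · P(hit 0 first) = 153 · (26/153) = 26.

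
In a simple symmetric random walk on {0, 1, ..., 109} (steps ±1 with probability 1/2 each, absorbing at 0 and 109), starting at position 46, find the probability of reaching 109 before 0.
P(hit 109 before 0) = 46/109

Let u_k = P(hit 109 before 0 | start at k). Then u_0 = 0, u_109 = 1, and u_k = u_{k-1}/2 + u_{k+1}/2 for 1 ≤ k ≤ 108. This harmonic recurrence is solved by u_k = k/109, giving u_46 = 46/109.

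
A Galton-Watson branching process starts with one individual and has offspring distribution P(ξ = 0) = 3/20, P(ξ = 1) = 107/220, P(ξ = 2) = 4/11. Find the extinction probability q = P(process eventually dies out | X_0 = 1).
q = 33/80

The pgf is f(s) = 3/20 + 107/220·s + 4/11·s². The extinction probability q is the smallest fixed point of f in [0, 1]. Setting s = f(s):
  4/11·s² + (107/220 − 1)·s + 3/20 = 0
  4/11·s² − (3/20 + 4/11)·s + 3/20 = 0
which factors as (s − 1)·(4/11·s − 3/20) = 0, giving roots s = 1 and s = (3/20)/(4/11) = 33/80.
Mean offspring μ = 107/220 + 2·4/11 = 267/220 > 1 (supercritical), so q < 1. The extinction probability is the smaller root: q = (3/20)/(4/11) = 33/80.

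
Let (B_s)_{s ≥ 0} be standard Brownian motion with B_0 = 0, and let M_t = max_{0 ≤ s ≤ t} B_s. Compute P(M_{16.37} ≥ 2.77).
P(M_{16.37} ≥ 2.77) = 2·P(B_{16.37} ≥ 2.77) = 2(1 − Φ(2.77/√16.37)) ≈ 0.4936

By the reflection principle for Brownian motion, P(M_t ≥ a) = 2 · P(B_t ≥ a) for a ≥ 0. Since B_t ~ N(0, t), P(B_t ≥ 2.77) = 1 − Φ(2.77/√t) = 1 − Φ(2.77/√16.37) = 1 − Φ(0.6846). So
  P(M_{16.37} ≥ 2.77) = 2(1 − Φ(0.6846)) ≈ 0.4936.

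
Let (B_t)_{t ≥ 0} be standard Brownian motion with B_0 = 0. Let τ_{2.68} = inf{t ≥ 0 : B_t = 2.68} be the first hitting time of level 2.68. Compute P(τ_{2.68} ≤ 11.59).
P(τ_{2.68} ≤ 11.59) = 2(1 − Φ(2.68/√11.59)) = 2(1 − Φ(0.7872)) ≈ 0.4312

By the reflection principle for standard BM, P(τ_b ≤ t) = 2 · P(B_t ≥ b). Since B_t ~ N(0, t), P(B_t ≥ 2.68) = 1 − Φ(2.68/√t) = 1 − Φ(2.68/√11.59) = 1 − Φ(0.7872) ≈ 0.21558. Doubling: P(τ_{2.68} ≤ 11.59) ≈ 2 · 0.21558 = 0.43116 ≈ 0.4312.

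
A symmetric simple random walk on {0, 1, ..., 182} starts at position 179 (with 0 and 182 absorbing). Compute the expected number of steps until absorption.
E[τ | X_0 = 179] = 537

Let v_k = E[τ | X_0 = k]. Boundary: v_0 = v_182 = 0. Recurrence: v_k = 1 + (v_{k-1} + v_{k+1})/2 for 1 ≤ k ≤ 181. The particular solution to v_k − (v_{k-1} + v_{k+1})/2 = 1 is v_k = −k^2. Adding homogeneous solution A + B k and matching boundaries gives v_k = k (182 − k). Substituting k = 179: v_179 = 179 · 3 = 537.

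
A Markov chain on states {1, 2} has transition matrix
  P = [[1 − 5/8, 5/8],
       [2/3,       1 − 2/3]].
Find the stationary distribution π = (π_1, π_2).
π_1 = 16/31, π_2 = 15/31

Solve πP = π with π_1 + π_2 = 1. From πP = π: π_1 · (1 − 5/8) + π_2 · 2/3 = π_1 ⇒ π_2 · 2/3 = π_1 · 5/8 ⇒ π_2/π_1 = (5/8)/(2/3) = 15/16. Together with π_1 + π_2 = 1:
  π_1 = (2/3)/(5/8 + 2/3) = (2/3)/(31/24) = 16/31,
  π_2 = (5/8)/(5/8 + 2/3) = (5/8)/(31/24) = 15/31.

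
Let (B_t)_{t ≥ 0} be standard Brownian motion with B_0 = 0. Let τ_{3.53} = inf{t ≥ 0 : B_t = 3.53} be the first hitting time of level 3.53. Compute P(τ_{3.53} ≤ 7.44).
P(τ_{3.53} ≤ 7.44) = 2(1 − Φ(3.53/√7.44)) = 2(1 − Φ(1.2942)) ≈ 0.1956

By the reflection principle for standard BM, P(τ_b ≤ t) = 2 · P(B_t ≥ b). Since B_t ~ N(0, t), P(B_t ≥ 3.53) = 1 − Φ(3.53/√t) = 1 − Φ(3.53/√7.44) = 1 − Φ(1.2942) ≈ 0.09780. Doubling: P(τ_{3.53} ≤ 7.44) ≈ 2 · 0.09780 = 0.19560 ≈ 0.1956.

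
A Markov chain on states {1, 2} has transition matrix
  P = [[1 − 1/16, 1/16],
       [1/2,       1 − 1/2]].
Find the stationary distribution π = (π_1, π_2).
π_1 = 8/9, π_2 = 1/9

Solve πP = π with π_1 + π_2 = 1. From πP = π: π_1 · (1 − 1/16) + π_2 · 1/2 = π_1 ⇒ π_2 · 1/2 = π_1 · 1/16 ⇒ π_2/π_1 = (1/16)/(1/2) = 1/8. Together with π_1 + π_2 = 1:
  π_1 = (1/2)/(1/16 + 1/2) = (1/2)/(9/16) = 8/9,
  π_2 = (1/16)/(1/16 + 1/2) = (1/16)/(9/16) = 1/9.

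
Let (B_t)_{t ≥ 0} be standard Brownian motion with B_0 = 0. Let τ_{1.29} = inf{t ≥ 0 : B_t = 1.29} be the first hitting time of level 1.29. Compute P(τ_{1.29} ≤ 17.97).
P(τ_{1.29} ≤ 17.97) = 2(1 − Φ(1.29/√17.97)) = 2(1 − Φ(0.3043)) ≈ 0.7609

By the reflection principle for standard BM, P(τ_b ≤ t) = 2 · P(B_t ≥ b). Since B_t ~ N(0, t), P(B_t ≥ 1.29) = 1 − Φ(1.29/√t) = 1 − Φ(1.29/√17.97) = 1 − Φ(0.3043) ≈ 0.38045. Doubling: P(τ_{1.29} ≤ 17.97) ≈ 2 · 0.38045 = 0.76090 ≈ 0.7609.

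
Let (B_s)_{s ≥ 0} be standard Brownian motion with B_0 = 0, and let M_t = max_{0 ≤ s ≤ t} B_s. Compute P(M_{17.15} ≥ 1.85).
P(M_{17.15} ≥ 1.85) = 2·P(B_{17.15} ≥ 1.85) = 2(1 − Φ(1.85/√17.15)) ≈ 0.6551

By the reflection principle for Brownian motion, P(M_t ≥ a) = 2 · P(B_t ≥ a) for a ≥ 0. Since B_t ~ N(0, t), P(B_t ≥ 1.85) = 1 − Φ(1.85/√t) = 1 − Φ(1.85/√17.15) = 1 − Φ(0.4467). So
  P(M_{17.15} ≥ 1.85) = 2(1 − Φ(0.4467)) ≈ 0.6551.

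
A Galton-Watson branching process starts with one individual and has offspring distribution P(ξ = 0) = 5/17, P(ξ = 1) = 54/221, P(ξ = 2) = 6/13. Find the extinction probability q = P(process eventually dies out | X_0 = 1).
q = 65/102

The pgf is f(s) = 5/17 + 54/221·s + 6/13·s². The extinction probability q is the smallest fixed point of f in [0, 1]. Setting s = f(s):
  6/13·s² + (54/221 − 1)·s + 5/17 = 0
  6/13·s² − (5/17 + 6/13)·s + 5/17 = 0
which factors as (s − 1)·(6/13·s − 5/17) = 0, giving roots s = 1 and s = (5/17)/(6/13) = 65/102.
Mean offspring μ = 54/221 + 2·6/13 = 258/221 > 1 (supercritical), so q < 1. The extinction probability is the smaller root: q = (5/17)/(6/13) = 65/102.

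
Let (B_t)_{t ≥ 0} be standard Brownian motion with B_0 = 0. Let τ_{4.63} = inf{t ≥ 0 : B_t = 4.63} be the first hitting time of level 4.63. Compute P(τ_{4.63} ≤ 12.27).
P(τ_{4.63} ≤ 12.27) = 2(1 − Φ(4.63/√12.27)) = 2(1 − Φ(1.3218)) ≈ 0.1862

By the reflection principle for standard BM, P(τ_b ≤ t) = 2 · P(B_t ≥ b). Since B_t ~ N(0, t), P(B_t ≥ 4.63) = 1 − Φ(4.63/√t) = 1 − Φ(4.63/√12.27) = 1 − Φ(1.3218) ≈ 0.09312. Doubling: P(τ_{4.63} ≤ 12.27) ≈ 2 · 0.09312 = 0.18624 ≈ 0.1862.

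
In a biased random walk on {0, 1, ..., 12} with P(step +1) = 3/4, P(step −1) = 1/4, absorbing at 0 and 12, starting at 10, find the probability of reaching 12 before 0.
P(hit 12 before 0) = (1 − (1/3)^10) / (1 − (1/3)^12) = 66429/66430

Let u_k denote P(reach 12 before 0 | start at k). Boundary: u_0 = 0, u_12 = 1. Recurrence: u_k = 3/4·u_{k+1} + 1/4·u_{k-1} for 1 ≤ k ≤ 11. Try u_k = A + B·r^k with r = q/p = (1/4)/(3/4) = 1/3. Substitution satisfies the recurrence; boundary conditions give:
  u_k = (1 − r^k) / (1 − r^N) = (1 − (1/3)^10) / (1 − (1/3)^12) = 66429/66430.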